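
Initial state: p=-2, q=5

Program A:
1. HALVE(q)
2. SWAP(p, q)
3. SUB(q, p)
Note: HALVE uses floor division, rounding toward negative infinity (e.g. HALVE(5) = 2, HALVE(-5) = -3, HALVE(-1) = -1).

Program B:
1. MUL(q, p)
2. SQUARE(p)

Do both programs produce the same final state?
No

Program A final state: p=2, q=-4
Program B final state: p=4, q=-10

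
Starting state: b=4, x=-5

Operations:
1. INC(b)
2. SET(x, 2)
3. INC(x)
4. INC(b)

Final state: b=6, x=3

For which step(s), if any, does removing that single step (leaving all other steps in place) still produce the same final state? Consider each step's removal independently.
None - removing any single step changes the final result

Testing removal of each single step:
Without step 1: final = b=5, x=3 (different)
Without step 2: final = b=6, x=-4 (different)
Without step 3: final = b=6, x=2 (different)
Without step 4: final = b=5, x=3 (different)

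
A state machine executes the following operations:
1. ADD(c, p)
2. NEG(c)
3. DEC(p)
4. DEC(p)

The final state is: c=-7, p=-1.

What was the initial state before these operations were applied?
c=6, p=1

Working backwards:
Final state: c=-7, p=-1
Before step 4 (DEC(p)): c=-7, p=0
Before step 3 (DEC(p)): c=-7, p=1
Before step 2 (NEG(c)): c=7, p=1
Before step 1 (ADD(c, p)): c=6, p=1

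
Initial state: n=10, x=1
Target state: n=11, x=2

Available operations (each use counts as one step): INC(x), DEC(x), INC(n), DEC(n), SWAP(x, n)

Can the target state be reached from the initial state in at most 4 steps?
Yes

Path (2 steps): INC(x) → INC(n)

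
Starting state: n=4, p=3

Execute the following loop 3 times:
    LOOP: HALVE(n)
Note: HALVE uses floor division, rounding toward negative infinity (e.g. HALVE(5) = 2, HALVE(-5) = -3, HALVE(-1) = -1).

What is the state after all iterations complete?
n=0, p=3

Iteration trace:
Start: n=4, p=3
After iteration 1: n=2, p=3
After iteration 2: n=1, p=3
After iteration 3: n=0, p=3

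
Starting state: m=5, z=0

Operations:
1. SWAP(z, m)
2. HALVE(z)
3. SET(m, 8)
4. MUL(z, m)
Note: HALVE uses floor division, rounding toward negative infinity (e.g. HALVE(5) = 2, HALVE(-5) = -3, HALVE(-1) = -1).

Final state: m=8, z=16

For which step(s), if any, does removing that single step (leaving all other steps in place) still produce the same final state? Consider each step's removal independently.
None - removing any single step changes the final result

Testing removal of each single step:
Without step 1: final = m=8, z=0 (different)
Without step 2: final = m=8, z=40 (different)
Without step 3: final = m=0, z=0 (different)
Without step 4: final = m=8, z=2 (different)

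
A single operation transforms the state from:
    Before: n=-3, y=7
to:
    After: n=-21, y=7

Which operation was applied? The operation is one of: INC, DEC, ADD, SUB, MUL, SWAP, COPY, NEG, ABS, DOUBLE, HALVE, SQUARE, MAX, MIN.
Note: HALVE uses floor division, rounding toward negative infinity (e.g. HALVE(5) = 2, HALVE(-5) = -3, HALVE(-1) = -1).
MUL(n, y)

Analyzing the change:
Before: n=-3, y=7
After: n=-21, y=7
Variable n changed from -3 to -21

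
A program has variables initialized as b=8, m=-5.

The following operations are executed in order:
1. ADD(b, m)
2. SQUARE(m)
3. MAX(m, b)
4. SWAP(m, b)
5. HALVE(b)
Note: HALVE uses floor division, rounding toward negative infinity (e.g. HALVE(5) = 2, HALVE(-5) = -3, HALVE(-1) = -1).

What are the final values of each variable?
{b: 12, m: 3}

Step-by-step execution:
Initial: b=8, m=-5
After step 1 (ADD(b, m)): b=3, m=-5
After step 2 (SQUARE(m)): b=3, m=25
After step 3 (MAX(m, b)): b=3, m=25
After step 4 (SWAP(m, b)): b=25, m=3
After step 5 (HALVE(b)): b=12, m=3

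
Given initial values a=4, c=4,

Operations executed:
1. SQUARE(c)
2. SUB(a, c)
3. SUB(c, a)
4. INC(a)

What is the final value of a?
a = -11

Tracing execution:
Step 1: SQUARE(c) → a = 4
Step 2: SUB(a, c) → a = -12
Step 3: SUB(c, a) → a = -12
Step 4: INC(a) → a = -11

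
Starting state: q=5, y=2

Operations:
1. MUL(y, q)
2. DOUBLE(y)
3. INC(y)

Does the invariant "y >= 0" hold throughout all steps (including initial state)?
Yes

The invariant holds at every step.

State at each step:
Initial: q=5, y=2
After step 1: q=5, y=10
After step 2: q=5, y=20
After step 3: q=5, y=21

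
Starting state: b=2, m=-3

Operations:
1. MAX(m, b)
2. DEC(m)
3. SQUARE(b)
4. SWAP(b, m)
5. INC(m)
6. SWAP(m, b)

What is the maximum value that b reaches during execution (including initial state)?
5

Values of b at each step:
Initial: b = 2
After step 1: b = 2
After step 2: b = 2
After step 3: b = 4
After step 4: b = 1
After step 5: b = 1
After step 6: b = 5 ← maximum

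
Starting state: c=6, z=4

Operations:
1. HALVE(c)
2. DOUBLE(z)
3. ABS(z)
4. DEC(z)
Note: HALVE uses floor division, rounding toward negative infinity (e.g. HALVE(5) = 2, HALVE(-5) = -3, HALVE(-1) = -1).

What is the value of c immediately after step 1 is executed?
c = 3

Tracing c through execution:
Initial: c = 6
After step 1 (HALVE(c)): c = 3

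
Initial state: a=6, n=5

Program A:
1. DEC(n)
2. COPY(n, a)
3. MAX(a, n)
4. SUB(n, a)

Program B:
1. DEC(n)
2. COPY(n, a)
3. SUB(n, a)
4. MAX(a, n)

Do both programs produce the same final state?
Yes

Program A final state: a=6, n=0
Program B final state: a=6, n=0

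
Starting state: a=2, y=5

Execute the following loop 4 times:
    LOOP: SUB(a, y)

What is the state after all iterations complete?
a=-18, y=5

Iteration trace:
Start: a=2, y=5
After iteration 1: a=-3, y=5
After iteration 2: a=-8, y=5
After iteration 3: a=-13, y=5
After iteration 4: a=-18, y=5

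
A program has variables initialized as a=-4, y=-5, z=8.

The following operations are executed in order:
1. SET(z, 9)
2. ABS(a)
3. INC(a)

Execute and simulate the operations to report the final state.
{a: 5, y: -5, z: 9}

Step-by-step execution:
Initial: a=-4, y=-5, z=8
After step 1 (SET(z, 9)): a=-4, y=-5, z=9
After step 2 (ABS(a)): a=4, y=-5, z=9
After step 3 (INC(a)): a=5, y=-5, z=9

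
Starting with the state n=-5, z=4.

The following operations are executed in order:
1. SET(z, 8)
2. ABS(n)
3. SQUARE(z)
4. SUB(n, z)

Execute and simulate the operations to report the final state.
{n: -59, z: 64}

Step-by-step execution:
Initial: n=-5, z=4
After step 1 (SET(z, 8)): n=-5, z=8
After step 2 (ABS(n)): n=5, z=8
After step 3 (SQUARE(z)): n=5, z=64
After step 4 (SUB(n, z)): n=-59, z=64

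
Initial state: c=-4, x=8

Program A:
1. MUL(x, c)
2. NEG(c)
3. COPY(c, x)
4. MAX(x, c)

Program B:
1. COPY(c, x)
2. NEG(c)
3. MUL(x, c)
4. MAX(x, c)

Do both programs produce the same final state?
No

Program A final state: c=-32, x=-32
Program B final state: c=-8, x=-8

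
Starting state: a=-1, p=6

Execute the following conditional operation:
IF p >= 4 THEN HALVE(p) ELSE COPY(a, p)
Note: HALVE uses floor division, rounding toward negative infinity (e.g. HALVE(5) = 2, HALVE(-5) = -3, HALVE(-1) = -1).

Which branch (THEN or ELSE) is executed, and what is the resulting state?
Branch: THEN, Final state: a=-1, p=3

Evaluating condition: p >= 4
p = 6
Condition is True, so THEN branch executes
After HALVE(p): a=-1, p=3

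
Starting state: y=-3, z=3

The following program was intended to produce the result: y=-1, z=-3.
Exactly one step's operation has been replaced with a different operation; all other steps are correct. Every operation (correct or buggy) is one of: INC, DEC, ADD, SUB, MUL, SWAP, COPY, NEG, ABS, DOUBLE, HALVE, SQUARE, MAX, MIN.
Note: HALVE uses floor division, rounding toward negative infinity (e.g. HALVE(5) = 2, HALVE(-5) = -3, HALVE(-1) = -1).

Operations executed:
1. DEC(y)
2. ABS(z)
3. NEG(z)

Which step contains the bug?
Step 2

Trace with buggy code:
Initial: y=-3, z=3
After step 1: y=-4, z=3
After step 2: y=-4, z=3
After step 3: y=-4, z=-3
Actual final y=-4, z=-3 ≠ expected y=-1, z=-3.
Step 2 is the only position where a single-operation replacement can produce the expected result.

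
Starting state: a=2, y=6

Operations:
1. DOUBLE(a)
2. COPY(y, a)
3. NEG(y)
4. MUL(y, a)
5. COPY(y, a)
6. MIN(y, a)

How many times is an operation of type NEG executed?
1

Counting NEG operations:
Step 3: NEG(y) ← NEG
Total: 1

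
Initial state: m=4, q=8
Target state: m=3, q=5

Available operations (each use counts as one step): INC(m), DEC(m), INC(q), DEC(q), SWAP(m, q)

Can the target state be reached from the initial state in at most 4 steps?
Yes

Path (4 steps): DEC(m) → DEC(q) → DEC(q) → DEC(q)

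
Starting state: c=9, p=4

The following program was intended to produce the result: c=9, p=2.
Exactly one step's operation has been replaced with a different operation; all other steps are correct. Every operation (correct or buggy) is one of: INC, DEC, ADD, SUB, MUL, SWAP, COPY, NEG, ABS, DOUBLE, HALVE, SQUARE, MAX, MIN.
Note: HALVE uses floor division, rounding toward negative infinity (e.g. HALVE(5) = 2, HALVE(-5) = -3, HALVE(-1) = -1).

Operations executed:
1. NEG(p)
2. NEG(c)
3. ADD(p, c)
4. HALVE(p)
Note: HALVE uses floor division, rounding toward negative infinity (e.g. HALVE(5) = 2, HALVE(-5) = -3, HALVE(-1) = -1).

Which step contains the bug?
Step 2

Trace with buggy code:
Initial: c=9, p=4
After step 1: c=9, p=-4
After step 2: c=-9, p=-4
After step 3: c=-9, p=-13
After step 4: c=-9, p=-7
Actual final c=-9, p=-7 ≠ expected c=9, p=2.
Step 2 is the only position where a single-operation replacement can produce the expected result.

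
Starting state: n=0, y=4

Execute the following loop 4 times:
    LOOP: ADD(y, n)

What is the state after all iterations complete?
n=0, y=4

Iteration trace:
Start: n=0, y=4
After iteration 1: n=0, y=4
After iteration 2: n=0, y=4
After iteration 3: n=0, y=4
After iteration 4: n=0, y=4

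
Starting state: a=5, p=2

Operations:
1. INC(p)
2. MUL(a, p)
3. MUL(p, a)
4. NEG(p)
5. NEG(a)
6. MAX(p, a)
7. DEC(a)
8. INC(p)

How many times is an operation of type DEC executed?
1

Counting DEC operations:
Step 7: DEC(a) ← DEC
Total: 1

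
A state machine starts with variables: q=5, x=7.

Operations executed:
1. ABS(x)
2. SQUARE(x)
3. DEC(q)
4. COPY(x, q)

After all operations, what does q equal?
q = 4

Tracing execution:
Step 1: ABS(x) → q = 5
Step 2: SQUARE(x) → q = 5
Step 3: DEC(q) → q = 4
Step 4: COPY(x, q) → q = 4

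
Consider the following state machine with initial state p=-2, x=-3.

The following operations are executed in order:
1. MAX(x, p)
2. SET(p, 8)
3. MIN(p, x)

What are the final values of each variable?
{p: -2, x: -2}

Step-by-step execution:
Initial: p=-2, x=-3
After step 1 (MAX(x, p)): p=-2, x=-2
After step 2 (SET(p, 8)): p=8, x=-2
After step 3 (MIN(p, x)): p=-2, x=-2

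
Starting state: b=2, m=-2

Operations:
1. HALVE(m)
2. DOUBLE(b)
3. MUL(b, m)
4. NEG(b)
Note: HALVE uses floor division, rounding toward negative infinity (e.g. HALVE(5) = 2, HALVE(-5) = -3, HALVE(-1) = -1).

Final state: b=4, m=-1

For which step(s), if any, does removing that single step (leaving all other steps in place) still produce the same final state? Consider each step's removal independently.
None - removing any single step changes the final result

Testing removal of each single step:
Without step 1: final = b=8, m=-2 (different)
Without step 2: final = b=2, m=-1 (different)
Without step 3: final = b=-4, m=-1 (different)
Without step 4: final = b=-4, m=-1 (different)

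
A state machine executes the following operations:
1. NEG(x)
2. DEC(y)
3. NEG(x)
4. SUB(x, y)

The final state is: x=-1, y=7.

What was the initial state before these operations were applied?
x=6, y=8

Working backwards:
Final state: x=-1, y=7
Before step 4 (SUB(x, y)): x=6, y=7
Before step 3 (NEG(x)): x=-6, y=7
Before step 2 (DEC(y)): x=-6, y=8
Before step 1 (NEG(x)): x=6, y=8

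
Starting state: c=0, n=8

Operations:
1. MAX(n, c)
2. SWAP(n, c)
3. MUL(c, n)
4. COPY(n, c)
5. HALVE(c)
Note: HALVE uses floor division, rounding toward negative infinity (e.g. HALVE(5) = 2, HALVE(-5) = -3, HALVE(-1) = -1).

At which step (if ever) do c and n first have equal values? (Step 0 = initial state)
Step 3

c and n first become equal after step 3.

Comparing values at each step:
Initial: c=0, n=8
After step 1: c=0, n=8
After step 2: c=8, n=0
After step 3: c=0, n=0 ← equal!
After step 4: c=0, n=0 ← equal!
After step 5: c=0, n=0 ← equal!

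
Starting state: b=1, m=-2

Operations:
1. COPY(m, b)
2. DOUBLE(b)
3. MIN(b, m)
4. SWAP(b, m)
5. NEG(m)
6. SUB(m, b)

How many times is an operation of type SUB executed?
1

Counting SUB operations:
Step 6: SUB(m, b) ← SUB
Total: 1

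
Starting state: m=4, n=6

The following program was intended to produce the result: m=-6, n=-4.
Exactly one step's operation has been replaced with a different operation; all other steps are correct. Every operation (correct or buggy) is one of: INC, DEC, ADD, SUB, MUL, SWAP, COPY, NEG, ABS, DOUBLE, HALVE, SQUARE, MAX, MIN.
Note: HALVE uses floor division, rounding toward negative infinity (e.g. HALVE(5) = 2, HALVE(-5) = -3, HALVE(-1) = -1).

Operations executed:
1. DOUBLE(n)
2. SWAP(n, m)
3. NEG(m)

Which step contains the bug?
Step 1

Trace with buggy code:
Initial: m=4, n=6
After step 1: m=4, n=12
After step 2: m=12, n=4
After step 3: m=-12, n=4
Actual final m=-12, n=4 ≠ expected m=-6, n=-4.
Step 1 is the only position where a single-operation replacement can produce the expected result.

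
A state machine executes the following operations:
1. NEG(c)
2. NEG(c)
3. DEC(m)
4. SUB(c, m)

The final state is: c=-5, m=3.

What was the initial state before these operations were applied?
c=-2, m=4

Working backwards:
Final state: c=-5, m=3
Before step 4 (SUB(c, m)): c=-2, m=3
Before step 3 (DEC(m)): c=-2, m=4
Before step 2 (NEG(c)): c=2, m=4
Before step 1 (NEG(c)): c=-2, m=4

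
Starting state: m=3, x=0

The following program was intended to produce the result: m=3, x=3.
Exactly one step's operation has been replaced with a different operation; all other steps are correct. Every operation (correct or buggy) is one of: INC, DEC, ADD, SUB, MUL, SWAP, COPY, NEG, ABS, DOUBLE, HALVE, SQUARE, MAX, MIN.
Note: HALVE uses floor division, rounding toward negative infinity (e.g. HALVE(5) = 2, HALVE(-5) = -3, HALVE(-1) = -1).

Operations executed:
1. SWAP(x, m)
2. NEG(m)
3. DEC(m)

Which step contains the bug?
Step 3

Trace with buggy code:
Initial: m=3, x=0
After step 1: m=0, x=3
After step 2: m=0, x=3
After step 3: m=-1, x=3
Actual final m=-1, x=3 ≠ expected m=3, x=3.
Step 3 is the only position where a single-operation replacement can produce the expected result.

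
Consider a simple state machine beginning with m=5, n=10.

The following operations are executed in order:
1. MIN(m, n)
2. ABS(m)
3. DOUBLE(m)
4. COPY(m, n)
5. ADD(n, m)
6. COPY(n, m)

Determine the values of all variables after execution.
{m: 10, n: 10}

Step-by-step execution:
Initial: m=5, n=10
After step 1 (MIN(m, n)): m=5, n=10
After step 2 (ABS(m)): m=5, n=10
After step 3 (DOUBLE(m)): m=10, n=10
After step 4 (COPY(m, n)): m=10, n=10
After step 5 (ADD(n, m)): m=10, n=20
After step 6 (COPY(n, m)): m=10, n=10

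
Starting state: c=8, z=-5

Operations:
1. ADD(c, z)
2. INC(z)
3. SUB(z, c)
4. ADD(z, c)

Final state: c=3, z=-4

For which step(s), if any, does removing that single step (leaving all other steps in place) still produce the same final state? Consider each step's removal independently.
None - removing any single step changes the final result

Testing removal of each single step:
Without step 1: final = c=8, z=-4 (different)
Without step 2: final = c=3, z=-5 (different)
Without step 3: final = c=3, z=-1 (different)
Without step 4: final = c=3, z=-7 (different)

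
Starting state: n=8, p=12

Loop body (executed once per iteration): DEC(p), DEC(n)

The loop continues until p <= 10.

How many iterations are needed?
2

Tracing iterations:
Initial: n=8, p=12
After iteration 1: n=7, p=11
After iteration 2: n=6, p=10
p <= 10 now holds, so the loop exits after 2 iterations.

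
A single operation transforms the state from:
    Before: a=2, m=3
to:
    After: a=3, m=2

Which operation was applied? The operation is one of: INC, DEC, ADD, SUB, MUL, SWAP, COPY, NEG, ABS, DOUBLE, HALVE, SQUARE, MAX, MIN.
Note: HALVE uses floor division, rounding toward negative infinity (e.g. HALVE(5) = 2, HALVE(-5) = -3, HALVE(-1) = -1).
SWAP(m, a)

Analyzing the change:
Before: a=2, m=3
After: a=3, m=2
Variable m changed from 3 to 2
Variable a changed from 2 to 3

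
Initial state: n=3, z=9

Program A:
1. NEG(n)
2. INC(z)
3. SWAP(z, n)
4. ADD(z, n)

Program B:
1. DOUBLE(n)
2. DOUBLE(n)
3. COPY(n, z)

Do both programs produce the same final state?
No

Program A final state: n=10, z=7
Program B final state: n=9, z=9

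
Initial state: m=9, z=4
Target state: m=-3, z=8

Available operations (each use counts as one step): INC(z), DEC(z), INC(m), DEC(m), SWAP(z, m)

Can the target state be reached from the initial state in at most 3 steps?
No

The target state cannot be reached within 3 steps.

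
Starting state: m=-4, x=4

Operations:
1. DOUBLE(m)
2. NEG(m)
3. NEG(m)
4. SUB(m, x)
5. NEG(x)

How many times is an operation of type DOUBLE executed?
1

Counting DOUBLE operations:
Step 1: DOUBLE(m) ← DOUBLE
Total: 1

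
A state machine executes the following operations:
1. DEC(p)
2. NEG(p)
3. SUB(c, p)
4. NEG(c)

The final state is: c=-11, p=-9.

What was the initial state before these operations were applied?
c=2, p=10

Working backwards:
Final state: c=-11, p=-9
Before step 4 (NEG(c)): c=11, p=-9
Before step 3 (SUB(c, p)): c=2, p=-9
Before step 2 (NEG(p)): c=2, p=9
Before step 1 (DEC(p)): c=2, p=10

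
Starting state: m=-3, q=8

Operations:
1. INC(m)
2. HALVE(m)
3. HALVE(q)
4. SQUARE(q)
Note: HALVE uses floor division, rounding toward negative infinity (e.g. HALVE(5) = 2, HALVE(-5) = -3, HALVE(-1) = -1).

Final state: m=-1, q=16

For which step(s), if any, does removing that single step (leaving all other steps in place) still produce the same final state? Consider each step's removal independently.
None - removing any single step changes the final result

Testing removal of each single step:
Without step 1: final = m=-2, q=16 (different)
Without step 2: final = m=-2, q=16 (different)
Without step 3: final = m=-1, q=64 (different)
Without step 4: final = m=-1, q=4 (different)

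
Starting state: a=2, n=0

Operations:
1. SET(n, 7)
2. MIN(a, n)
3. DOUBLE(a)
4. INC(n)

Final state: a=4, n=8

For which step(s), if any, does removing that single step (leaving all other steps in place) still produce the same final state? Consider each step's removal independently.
Step(s) 2

Testing removal of each single step:
Without step 1: final = a=0, n=1 (different)
Without step 2: final = a=4, n=8 (same)
Without step 3: final = a=2, n=8 (different)
Without step 4: final = a=4, n=7 (different)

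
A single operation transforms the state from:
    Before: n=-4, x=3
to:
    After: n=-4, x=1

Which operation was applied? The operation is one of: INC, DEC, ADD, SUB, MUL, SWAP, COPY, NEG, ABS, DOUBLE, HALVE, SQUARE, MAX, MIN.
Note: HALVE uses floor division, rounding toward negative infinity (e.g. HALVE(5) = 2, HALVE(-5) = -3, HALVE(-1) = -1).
HALVE(x)

Analyzing the change:
Before: n=-4, x=3
After: n=-4, x=1
Variable x changed from 3 to 1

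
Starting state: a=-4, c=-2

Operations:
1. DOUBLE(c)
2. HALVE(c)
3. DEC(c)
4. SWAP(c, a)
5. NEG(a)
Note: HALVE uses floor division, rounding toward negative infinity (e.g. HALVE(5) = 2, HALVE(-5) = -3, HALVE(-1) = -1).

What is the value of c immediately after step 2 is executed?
c = -2

Tracing c through execution:
Initial: c = -2
After step 1 (DOUBLE(c)): c = -4
After step 2 (HALVE(c)): c = -2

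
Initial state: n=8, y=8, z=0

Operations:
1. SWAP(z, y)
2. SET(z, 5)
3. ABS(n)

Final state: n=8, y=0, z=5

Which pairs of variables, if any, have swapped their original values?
None

Comparing initial and final values:
n: 8 → 8
y: 8 → 0
z: 0 → 5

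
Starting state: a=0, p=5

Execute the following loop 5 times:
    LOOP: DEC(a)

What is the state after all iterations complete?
a=-5, p=5

Iteration trace:
Start: a=0, p=5
After iteration 1: a=-1, p=5
After iteration 2: a=-2, p=5
After iteration 3: a=-3, p=5
After iteration 4: a=-4, p=5
After iteration 5: a=-5, p=5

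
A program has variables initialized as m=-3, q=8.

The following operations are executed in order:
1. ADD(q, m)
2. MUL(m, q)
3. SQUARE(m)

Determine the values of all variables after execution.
{m: 225, q: 5}

Step-by-step execution:
Initial: m=-3, q=8
After step 1 (ADD(q, m)): m=-3, q=5
After step 2 (MUL(m, q)): m=-15, q=5
After step 3 (SQUARE(m)): m=225, q=5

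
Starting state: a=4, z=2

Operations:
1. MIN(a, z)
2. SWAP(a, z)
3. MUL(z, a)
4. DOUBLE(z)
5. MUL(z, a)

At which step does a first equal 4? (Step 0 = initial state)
Step 0

Tracing a:
Initial: a = 4 ← first occurrence
After step 1: a = 2
After step 2: a = 2
After step 3: a = 2
After step 4: a = 2
After step 5: a = 2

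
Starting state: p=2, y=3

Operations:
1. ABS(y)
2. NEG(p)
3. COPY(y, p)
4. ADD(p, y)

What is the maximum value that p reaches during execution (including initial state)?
2

Values of p at each step:
Initial: p = 2 ← maximum
After step 1: p = 2
After step 2: p = -2
After step 3: p = -2
After step 4: p = -4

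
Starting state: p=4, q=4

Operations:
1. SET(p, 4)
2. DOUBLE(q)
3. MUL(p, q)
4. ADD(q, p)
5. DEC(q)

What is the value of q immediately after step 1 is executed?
q = 4

Tracing q through execution:
Initial: q = 4
After step 1 (SET(p, 4)): q = 4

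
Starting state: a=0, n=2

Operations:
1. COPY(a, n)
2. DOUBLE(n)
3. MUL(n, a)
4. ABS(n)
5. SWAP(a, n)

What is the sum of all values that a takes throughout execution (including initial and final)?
16

Values of a at each step:
Initial: a = 0
After step 1: a = 2
After step 2: a = 2
After step 3: a = 2
After step 4: a = 2
After step 5: a = 8
Sum = 0 + 2 + 2 + 2 + 2 + 8 = 16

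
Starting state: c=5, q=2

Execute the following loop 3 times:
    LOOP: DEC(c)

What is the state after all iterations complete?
c=2, q=2

Iteration trace:
Start: c=5, q=2
After iteration 1: c=4, q=2
After iteration 2: c=3, q=2
After iteration 3: c=2, q=2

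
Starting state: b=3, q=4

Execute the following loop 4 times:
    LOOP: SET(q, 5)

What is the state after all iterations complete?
b=3, q=5

Iteration trace:
Start: b=3, q=4
After iteration 1: b=3, q=5
After iteration 2: b=3, q=5
After iteration 3: b=3, q=5
After iteration 4: b=3, q=5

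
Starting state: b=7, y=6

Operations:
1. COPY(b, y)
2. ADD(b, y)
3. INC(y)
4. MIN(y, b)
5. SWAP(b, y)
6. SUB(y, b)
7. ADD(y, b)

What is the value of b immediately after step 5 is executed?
b = 7

Tracing b through execution:
Initial: b = 7
After step 1 (COPY(b, y)): b = 6
After step 2 (ADD(b, y)): b = 12
After step 3 (INC(y)): b = 12
After step 4 (MIN(y, b)): b = 12
After step 5 (SWAP(b, y)): b = 7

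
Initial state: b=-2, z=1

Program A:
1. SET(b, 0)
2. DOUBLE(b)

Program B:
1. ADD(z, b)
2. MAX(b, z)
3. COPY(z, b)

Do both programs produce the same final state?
No

Program A final state: b=0, z=1
Program B final state: b=-1, z=-1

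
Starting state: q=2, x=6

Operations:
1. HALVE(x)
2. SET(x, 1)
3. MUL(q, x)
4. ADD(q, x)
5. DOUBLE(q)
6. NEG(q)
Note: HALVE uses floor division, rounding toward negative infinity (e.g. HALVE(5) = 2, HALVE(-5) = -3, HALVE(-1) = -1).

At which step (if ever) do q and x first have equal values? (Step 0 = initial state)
Never

q and x never become equal during execution.

Comparing values at each step:
Initial: q=2, x=6
After step 1: q=2, x=3
After step 2: q=2, x=1
After step 3: q=2, x=1
After step 4: q=3, x=1
After step 5: q=6, x=1
After step 6: q=-6, x=1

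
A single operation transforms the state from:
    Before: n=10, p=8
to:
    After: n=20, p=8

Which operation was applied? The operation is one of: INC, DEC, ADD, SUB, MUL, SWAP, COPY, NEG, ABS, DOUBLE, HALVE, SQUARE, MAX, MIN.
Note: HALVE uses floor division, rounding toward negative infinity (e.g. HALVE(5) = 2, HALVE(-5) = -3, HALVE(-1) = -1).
DOUBLE(n)

Analyzing the change:
Before: n=10, p=8
After: n=20, p=8
Variable n changed from 10 to 20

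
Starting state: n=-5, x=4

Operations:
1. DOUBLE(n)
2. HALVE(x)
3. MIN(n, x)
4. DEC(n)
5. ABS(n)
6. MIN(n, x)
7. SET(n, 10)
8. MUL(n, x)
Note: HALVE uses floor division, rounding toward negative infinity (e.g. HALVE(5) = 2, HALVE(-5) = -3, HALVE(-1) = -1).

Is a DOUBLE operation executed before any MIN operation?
Yes

First DOUBLE: step 1
First MIN: step 3
Since 1 < 3, DOUBLE comes first.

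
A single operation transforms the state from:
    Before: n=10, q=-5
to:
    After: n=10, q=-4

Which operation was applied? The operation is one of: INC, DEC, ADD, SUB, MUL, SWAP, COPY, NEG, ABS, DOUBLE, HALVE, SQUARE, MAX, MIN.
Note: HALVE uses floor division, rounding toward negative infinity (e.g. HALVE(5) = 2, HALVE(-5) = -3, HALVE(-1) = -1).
INC(q)

Analyzing the change:
Before: n=10, q=-5
After: n=10, q=-4
Variable q changed from -5 to -4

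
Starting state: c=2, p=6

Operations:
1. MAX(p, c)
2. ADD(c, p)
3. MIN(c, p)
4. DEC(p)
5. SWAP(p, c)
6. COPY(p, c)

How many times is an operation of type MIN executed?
1

Counting MIN operations:
Step 3: MIN(c, p) ← MIN
Total: 1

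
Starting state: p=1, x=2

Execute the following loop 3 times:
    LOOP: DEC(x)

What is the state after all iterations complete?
p=1, x=-1

Iteration trace:
Start: p=1, x=2
After iteration 1: p=1, x=1
After iteration 2: p=1, x=0
After iteration 3: p=1, x=-1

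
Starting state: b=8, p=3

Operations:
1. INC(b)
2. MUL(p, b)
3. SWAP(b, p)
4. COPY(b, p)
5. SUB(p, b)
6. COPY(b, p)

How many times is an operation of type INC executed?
1

Counting INC operations:
Step 1: INC(b) ← INC
Total: 1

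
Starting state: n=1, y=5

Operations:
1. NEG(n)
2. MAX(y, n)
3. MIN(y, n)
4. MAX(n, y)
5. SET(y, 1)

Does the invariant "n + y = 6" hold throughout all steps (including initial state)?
No, violated after step 1

The invariant is violated after step 1.

State at each step:
Initial: n=1, y=5
After step 1: n=-1, y=5
After step 2: n=-1, y=5
After step 3: n=-1, y=-1
After step 4: n=-1, y=-1
After step 5: n=-1, y=1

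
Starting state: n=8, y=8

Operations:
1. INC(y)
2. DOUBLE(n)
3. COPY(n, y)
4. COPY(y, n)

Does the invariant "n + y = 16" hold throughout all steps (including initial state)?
No, violated after step 1

The invariant is violated after step 1.

State at each step:
Initial: n=8, y=8
After step 1: n=8, y=9
After step 2: n=16, y=9
After step 3: n=9, y=9
After step 4: n=9, y=9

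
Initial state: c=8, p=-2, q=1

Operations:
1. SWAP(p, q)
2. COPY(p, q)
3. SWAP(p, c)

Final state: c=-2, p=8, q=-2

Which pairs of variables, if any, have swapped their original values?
(p, c)

Comparing initial and final values:
p: -2 → 8
c: 8 → -2
q: 1 → -2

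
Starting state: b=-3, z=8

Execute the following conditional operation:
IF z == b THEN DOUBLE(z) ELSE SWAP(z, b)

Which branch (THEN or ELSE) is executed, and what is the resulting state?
Branch: ELSE, Final state: b=8, z=-3

Evaluating condition: z == b
z = 8, b = -3
Condition is False, so ELSE branch executes
After SWAP(z, b): b=8, z=-3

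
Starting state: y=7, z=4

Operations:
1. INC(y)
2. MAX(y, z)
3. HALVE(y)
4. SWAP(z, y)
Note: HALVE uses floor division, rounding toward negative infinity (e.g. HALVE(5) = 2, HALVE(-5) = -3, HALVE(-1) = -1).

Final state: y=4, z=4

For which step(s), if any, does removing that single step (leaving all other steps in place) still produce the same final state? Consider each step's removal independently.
Step(s) 2, 4

Testing removal of each single step:
Without step 1: final = y=4, z=3 (different)
Without step 2: final = y=4, z=4 (same)
Without step 3: final = y=4, z=8 (different)
Without step 4: final = y=4, z=4 (same)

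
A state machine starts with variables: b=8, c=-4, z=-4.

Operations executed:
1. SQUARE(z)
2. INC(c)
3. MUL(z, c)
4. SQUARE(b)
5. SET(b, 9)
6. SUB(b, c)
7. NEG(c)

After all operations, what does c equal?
c = 3

Tracing execution:
Step 1: SQUARE(z) → c = -4
Step 2: INC(c) → c = -3
Step 3: MUL(z, c) → c = -3
Step 4: SQUARE(b) → c = -3
Step 5: SET(b, 9) → c = -3
Step 6: SUB(b, c) → c = -3
Step 7: NEG(c) → c = 3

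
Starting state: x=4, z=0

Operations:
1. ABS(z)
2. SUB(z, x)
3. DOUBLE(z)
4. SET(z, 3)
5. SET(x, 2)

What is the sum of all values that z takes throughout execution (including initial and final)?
-6

Values of z at each step:
Initial: z = 0
After step 1: z = 0
After step 2: z = -4
After step 3: z = -8
After step 4: z = 3
After step 5: z = 3
Sum = 0 + 0 + -4 + -8 + 3 + 3 = -6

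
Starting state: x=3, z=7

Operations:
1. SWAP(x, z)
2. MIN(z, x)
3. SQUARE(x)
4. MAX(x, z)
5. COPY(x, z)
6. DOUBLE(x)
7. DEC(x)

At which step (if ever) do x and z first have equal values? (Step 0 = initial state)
Step 5

x and z first become equal after step 5.

Comparing values at each step:
Initial: x=3, z=7
After step 1: x=7, z=3
After step 2: x=7, z=3
After step 3: x=49, z=3
After step 4: x=49, z=3
After step 5: x=3, z=3 ← equal!
After step 6: x=6, z=3
After step 7: x=5, z=3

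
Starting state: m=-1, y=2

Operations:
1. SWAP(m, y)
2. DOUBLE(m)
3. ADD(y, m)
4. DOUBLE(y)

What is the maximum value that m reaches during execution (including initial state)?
4

Values of m at each step:
Initial: m = -1
After step 1: m = 2
After step 2: m = 4 ← maximum
After step 3: m = 4
After step 4: m = 4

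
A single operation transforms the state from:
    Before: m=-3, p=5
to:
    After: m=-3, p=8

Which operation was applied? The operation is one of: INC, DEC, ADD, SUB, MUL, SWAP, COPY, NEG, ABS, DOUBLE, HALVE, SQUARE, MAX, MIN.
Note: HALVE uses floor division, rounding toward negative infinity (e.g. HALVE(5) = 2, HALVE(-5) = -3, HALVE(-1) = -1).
SUB(p, m)

Analyzing the change:
Before: m=-3, p=5
After: m=-3, p=8
Variable p changed from 5 to 8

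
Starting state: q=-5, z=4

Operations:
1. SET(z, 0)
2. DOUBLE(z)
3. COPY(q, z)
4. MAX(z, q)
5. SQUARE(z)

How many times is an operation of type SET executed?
1

Counting SET operations:
Step 1: SET(z, 0) ← SET
Total: 1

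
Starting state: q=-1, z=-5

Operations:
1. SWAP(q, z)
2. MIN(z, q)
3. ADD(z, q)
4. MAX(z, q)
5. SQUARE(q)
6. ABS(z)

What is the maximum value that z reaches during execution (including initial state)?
5

Values of z at each step:
Initial: z = -5
After step 1: z = -1
After step 2: z = -5
After step 3: z = -10
After step 4: z = -5
After step 5: z = -5
After step 6: z = 5 ← maximum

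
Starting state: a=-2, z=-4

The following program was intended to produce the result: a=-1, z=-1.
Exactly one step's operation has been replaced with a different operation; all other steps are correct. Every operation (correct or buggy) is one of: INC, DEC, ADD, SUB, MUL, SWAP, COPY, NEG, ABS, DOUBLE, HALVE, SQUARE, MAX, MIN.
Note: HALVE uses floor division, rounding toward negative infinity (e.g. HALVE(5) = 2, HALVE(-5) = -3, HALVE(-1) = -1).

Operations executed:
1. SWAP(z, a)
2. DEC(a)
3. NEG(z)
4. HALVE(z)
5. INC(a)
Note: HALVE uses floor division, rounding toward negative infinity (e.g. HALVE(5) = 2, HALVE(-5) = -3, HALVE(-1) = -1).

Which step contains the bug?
Step 3

Trace with buggy code:
Initial: a=-2, z=-4
After step 1: a=-4, z=-2
After step 2: a=-5, z=-2
After step 3: a=-5, z=2
After step 4: a=-5, z=1
After step 5: a=-4, z=1
Actual final a=-4, z=1 ≠ expected a=-1, z=-1.
Step 3 is the only position where a single-operation replacement can produce the expected result.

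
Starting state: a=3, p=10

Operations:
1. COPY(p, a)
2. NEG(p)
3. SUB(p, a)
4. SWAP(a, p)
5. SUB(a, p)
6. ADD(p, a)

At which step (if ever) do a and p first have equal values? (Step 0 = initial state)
Step 1

a and p first become equal after step 1.

Comparing values at each step:
Initial: a=3, p=10
After step 1: a=3, p=3 ← equal!
After step 2: a=3, p=-3
After step 3: a=3, p=-6
After step 4: a=-6, p=3
After step 5: a=-9, p=3
After step 6: a=-9, p=-6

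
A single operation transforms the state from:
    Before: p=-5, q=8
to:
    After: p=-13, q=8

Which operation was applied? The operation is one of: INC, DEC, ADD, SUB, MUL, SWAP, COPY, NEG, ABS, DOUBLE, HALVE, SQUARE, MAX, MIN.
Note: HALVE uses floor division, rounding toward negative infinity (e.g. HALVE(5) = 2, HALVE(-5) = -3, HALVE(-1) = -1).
SUB(p, q)

Analyzing the change:
Before: p=-5, q=8
After: p=-13, q=8
Variable p changed from -5 to -13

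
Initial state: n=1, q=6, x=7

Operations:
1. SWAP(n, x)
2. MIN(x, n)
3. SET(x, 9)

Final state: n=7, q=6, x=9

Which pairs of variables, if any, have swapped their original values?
None

Comparing initial and final values:
x: 7 → 9
n: 1 → 7
q: 6 → 6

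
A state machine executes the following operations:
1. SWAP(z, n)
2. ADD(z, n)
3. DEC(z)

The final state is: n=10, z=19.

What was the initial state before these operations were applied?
n=10, z=10

Working backwards:
Final state: n=10, z=19
Before step 3 (DEC(z)): n=10, z=20
Before step 2 (ADD(z, n)): n=10, z=10
Before step 1 (SWAP(z, n)): n=10, z=10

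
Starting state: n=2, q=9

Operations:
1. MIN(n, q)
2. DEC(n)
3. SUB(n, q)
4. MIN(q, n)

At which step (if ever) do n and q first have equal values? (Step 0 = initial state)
Step 4

n and q first become equal after step 4.

Comparing values at each step:
Initial: n=2, q=9
After step 1: n=2, q=9
After step 2: n=1, q=9
After step 3: n=-8, q=9
After step 4: n=-8, q=-8 ← equal!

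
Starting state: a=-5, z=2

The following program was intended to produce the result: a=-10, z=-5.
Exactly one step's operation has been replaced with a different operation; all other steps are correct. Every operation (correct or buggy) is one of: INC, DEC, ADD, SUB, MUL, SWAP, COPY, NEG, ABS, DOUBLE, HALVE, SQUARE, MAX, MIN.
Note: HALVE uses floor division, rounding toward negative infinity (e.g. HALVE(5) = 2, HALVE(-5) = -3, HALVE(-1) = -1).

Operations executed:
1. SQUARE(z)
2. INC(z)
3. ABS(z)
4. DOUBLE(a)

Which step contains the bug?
Step 3

Trace with buggy code:
Initial: a=-5, z=2
After step 1: a=-5, z=4
After step 2: a=-5, z=5
After step 3: a=-5, z=5
After step 4: a=-10, z=5
Actual final a=-10, z=5 ≠ expected a=-10, z=-5.
Step 3 is the only position where a single-operation replacement can produce the expected result.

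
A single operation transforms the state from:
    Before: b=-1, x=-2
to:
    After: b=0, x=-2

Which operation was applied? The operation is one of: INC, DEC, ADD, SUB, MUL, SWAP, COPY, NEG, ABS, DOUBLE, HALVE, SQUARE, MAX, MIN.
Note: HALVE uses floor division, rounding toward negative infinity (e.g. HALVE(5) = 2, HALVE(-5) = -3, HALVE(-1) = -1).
INC(b)

Analyzing the change:
Before: b=-1, x=-2
After: b=0, x=-2
Variable b changed from -1 to 0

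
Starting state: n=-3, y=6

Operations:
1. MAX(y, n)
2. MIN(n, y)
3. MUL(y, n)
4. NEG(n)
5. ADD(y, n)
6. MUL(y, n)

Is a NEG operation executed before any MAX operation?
No

First NEG: step 4
First MAX: step 1
Since 4 > 1, MAX comes first.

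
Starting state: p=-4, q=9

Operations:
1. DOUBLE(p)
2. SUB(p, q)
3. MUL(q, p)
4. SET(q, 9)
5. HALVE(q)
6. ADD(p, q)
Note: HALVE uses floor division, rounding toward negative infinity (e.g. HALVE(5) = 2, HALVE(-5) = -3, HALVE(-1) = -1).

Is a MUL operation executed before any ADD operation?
Yes

First MUL: step 3
First ADD: step 6
Since 3 < 6, MUL comes first.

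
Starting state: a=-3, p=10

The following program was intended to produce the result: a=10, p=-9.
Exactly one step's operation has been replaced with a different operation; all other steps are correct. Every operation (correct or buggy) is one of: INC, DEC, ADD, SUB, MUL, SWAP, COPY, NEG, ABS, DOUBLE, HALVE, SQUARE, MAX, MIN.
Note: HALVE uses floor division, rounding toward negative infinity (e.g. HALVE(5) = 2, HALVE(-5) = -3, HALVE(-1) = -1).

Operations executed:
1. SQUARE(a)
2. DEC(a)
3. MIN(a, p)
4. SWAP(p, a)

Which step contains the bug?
Step 2

Trace with buggy code:
Initial: a=-3, p=10
After step 1: a=9, p=10
After step 2: a=8, p=10
After step 3: a=8, p=10
After step 4: a=10, p=8
Actual final a=10, p=8 ≠ expected a=10, p=-9.
Step 2 is the only position where a single-operation replacement can produce the expected result.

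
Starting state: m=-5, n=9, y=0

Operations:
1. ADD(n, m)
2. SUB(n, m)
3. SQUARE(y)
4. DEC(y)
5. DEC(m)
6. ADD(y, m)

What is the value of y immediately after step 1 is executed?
y = 0

Tracing y through execution:
Initial: y = 0
After step 1 (ADD(n, m)): y = 0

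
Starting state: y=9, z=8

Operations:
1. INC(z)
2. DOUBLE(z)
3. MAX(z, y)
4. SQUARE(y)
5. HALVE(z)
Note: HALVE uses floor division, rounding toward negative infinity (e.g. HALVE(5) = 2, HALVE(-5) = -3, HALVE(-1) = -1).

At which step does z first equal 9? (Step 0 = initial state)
Step 1

Tracing z:
Initial: z = 8
After step 1: z = 9 ← first occurrence
After step 2: z = 18
After step 3: z = 18
After step 4: z = 18
After step 5: z = 9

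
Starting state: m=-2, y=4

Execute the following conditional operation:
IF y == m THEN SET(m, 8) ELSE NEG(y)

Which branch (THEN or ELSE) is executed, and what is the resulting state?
Branch: ELSE, Final state: m=-2, y=-4

Evaluating condition: y == m
y = 4, m = -2
Condition is False, so ELSE branch executes
After NEG(y): m=-2, y=-4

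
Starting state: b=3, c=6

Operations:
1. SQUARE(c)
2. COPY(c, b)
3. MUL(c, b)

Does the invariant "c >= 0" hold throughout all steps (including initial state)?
Yes

The invariant holds at every step.

State at each step:
Initial: b=3, c=6
After step 1: b=3, c=36
After step 2: b=3, c=3
After step 3: b=3, c=9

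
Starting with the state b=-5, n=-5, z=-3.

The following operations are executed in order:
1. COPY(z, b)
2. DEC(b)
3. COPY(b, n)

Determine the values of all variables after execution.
{b: -5, n: -5, z: -5}

Step-by-step execution:
Initial: b=-5, n=-5, z=-3
After step 1 (COPY(z, b)): b=-5, n=-5, z=-5
After step 2 (DEC(b)): b=-6, n=-5, z=-5
After step 3 (COPY(b, n)): b=-5, n=-5, z=-5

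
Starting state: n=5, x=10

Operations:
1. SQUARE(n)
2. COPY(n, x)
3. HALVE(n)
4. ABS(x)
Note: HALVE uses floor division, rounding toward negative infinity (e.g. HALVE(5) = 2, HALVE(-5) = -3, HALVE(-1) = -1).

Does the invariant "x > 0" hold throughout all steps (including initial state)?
Yes

The invariant holds at every step.

State at each step:
Initial: n=5, x=10
After step 1: n=25, x=10
After step 2: n=10, x=10
After step 3: n=5, x=10
After step 4: n=5, x=10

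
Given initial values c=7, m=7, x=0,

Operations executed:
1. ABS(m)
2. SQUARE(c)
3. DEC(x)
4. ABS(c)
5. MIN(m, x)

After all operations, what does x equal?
x = -1

Tracing execution:
Step 1: ABS(m) → x = 0
Step 2: SQUARE(c) → x = 0
Step 3: DEC(x) → x = -1
Step 4: ABS(c) → x = -1
Step 5: MIN(m, x) → x = -1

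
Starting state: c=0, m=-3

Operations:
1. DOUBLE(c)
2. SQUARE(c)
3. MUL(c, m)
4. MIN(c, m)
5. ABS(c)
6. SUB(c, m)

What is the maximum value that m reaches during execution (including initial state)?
-3

Values of m at each step:
Initial: m = -3 ← maximum
After step 1: m = -3
After step 2: m = -3
After step 3: m = -3
After step 4: m = -3
After step 5: m = -3
After step 6: m = -3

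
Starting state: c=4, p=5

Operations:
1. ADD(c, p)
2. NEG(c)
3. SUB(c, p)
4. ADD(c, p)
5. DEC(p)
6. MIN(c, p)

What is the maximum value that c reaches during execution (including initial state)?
9

Values of c at each step:
Initial: c = 4
After step 1: c = 9 ← maximum
After step 2: c = -9
After step 3: c = -14
After step 4: c = -9
After step 5: c = -9
After step 6: c = -9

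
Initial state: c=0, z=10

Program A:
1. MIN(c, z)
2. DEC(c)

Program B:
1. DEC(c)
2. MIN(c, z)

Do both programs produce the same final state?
Yes

Program A final state: c=-1, z=10
Program B final state: c=-1, z=10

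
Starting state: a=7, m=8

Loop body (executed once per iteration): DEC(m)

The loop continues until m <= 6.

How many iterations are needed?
2

Tracing iterations:
Initial: a=7, m=8
After iteration 1: a=7, m=7
After iteration 2: a=7, m=6
m <= 6 now holds, so the loop exits after 2 iterations.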